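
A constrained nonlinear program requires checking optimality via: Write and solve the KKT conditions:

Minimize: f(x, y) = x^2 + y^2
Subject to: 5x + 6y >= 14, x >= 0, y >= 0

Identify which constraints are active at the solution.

KKT conditions for min x^2 + y^2 s.t. 5x + 6y >= 14, x >= 0, y >= 0:
Stationarity: 2x = mu*5 + mu_x, 2y = mu*6 + mu_y, with mu, mu_x, mu_y >= 0
Complementary slackness: mu*(5x + 6y - 14) = 0, mu_x*x = 0, mu_y*y = 0
(0, 0) is infeasible (5*0 + 6*0 < 14), so if mu = 0 stationarity would force x = mu_x/2 >= 0, y = mu_y/2 >= 0 with mu_x*x = mu_y*y = 0, i.e. x = y = 0: contradiction. Hence mu > 0 and 5x + 6y = 14 is active.
Try x > 0, y > 0 (so mu_x = mu_y = 0): x = 5*mu/2, y = 6*mu/2
Substitute: 5*(5*mu/2) + 6*(6*mu/2) = 14
  mu*61/2 = 14 => mu = 28/61
x* = 70/61 > 0, y* = 84/61 > 0, consistent with mu_x = mu_y = 0.
f is convex and the constraints are linear, so this KKT point is the global minimum.
f* = 196/61
Active constraints: 5x + 6y >= 14 (holds with equality, mu = 28/61 > 0); x >= 0 and y >= 0 are inactive (mu_x = mu_y = 0).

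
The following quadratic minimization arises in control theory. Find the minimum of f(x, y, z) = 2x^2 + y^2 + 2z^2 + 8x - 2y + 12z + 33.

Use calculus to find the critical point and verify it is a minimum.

f(x,y,z) = 2x^2 + y^2 + 2z^2 + 8x - 2y + 12z + 33
df/dx = 4x + (8) = 0 => x = -2
df/dy = 2y + (-2) = 0 => y = 1
df/dz = 4z + (12) = 0 => z = -3
f(-2,1,-3) = 2*(-2)^2 + 1*(1)^2 + 2*(-3)^2 + 8*(-2) + -2*(1) + 12*(-3) + 33 = 6
Hessian is diagonal with entries 4, 2, 4 > 0, confirmed minimum.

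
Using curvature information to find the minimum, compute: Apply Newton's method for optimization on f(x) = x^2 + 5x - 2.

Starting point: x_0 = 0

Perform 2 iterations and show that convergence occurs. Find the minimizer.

f(x) = x^2 + 5x - 2, f'(x) = 2x + (5), f''(x) = 2
Step 1: f'(0) = 5, x_1 = 0 - 5/2 = -5/2
Step 2: f'(-5/2) = 0, x_2 = -5/2 (converged)
Newton's method converges in 1 step for quadratics.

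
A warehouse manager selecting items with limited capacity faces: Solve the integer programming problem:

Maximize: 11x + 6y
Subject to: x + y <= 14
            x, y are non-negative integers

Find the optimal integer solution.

Objective: 11x + 6y, constraint: x + y <= 14
Coefficient of x is 11 >= coefficient of y is 6, so allocate the entire budget to x.
Optimal: x = 14, y = 0, value = 154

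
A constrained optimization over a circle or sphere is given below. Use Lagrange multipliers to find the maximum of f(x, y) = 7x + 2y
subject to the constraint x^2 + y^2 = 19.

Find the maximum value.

Set up Lagrange conditions: grad f = lambda * grad g
  7 = 2*lambda*x
  2 = 2*lambda*y
From these: x/y = 7/2, so x = 7t, y = 2t for some t.
Substitute into constraint: (7t)^2 + (2t)^2 = 19
  t^2 * 53 = 19
  t = sqrt(19/53)
Maximum = 7*x + 2*y = (7^2 + 2^2)*t = 53 * sqrt(19/53) = sqrt(1007)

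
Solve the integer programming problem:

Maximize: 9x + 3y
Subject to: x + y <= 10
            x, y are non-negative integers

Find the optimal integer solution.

Objective: 9x + 3y, constraint: x + y <= 10
Coefficient of x is 9 >= coefficient of y is 3, so allocate the entire budget to x.
Optimal: x = 10, y = 0, value = 90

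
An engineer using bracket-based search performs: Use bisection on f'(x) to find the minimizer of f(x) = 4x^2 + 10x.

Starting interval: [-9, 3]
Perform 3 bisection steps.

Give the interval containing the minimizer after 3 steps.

Finding critical point of f(x) = 4x^2 + 10x using bisection on f'(x) = 8x + 10.
f'(x) = 0 when x = -5/4.
Starting interval: [-9, 3]
Step 1: mid = -3, f'(mid) = -14, new interval = [-3, 3]
Step 2: mid = 0, f'(mid) = 10, new interval = [-3, 0]
Step 3: mid = -3/2, f'(mid) = -2, new interval = [-3/2, 0]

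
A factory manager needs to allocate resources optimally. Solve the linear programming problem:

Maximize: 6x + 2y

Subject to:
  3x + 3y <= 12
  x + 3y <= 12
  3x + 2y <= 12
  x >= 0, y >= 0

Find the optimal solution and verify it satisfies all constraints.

Feasible vertices: (0, 0), (0, 4), (4, 0)
Objective 6x + 2y at each vertex:
  (0, 0): 0
  (0, 4): 8
  (4, 0): 24
Maximum is 24 at (4, 0).
Verify constraints at (x, y) = (4, 0):
  3*4 + 3*0 = 12 <= 12 (active)
  1*4 + 3*0 = 4 <= 12
  3*4 + 2*0 = 12 <= 12 (active)
  x = 4 >= 0, y = 0 >= 0. All constraints satisfied.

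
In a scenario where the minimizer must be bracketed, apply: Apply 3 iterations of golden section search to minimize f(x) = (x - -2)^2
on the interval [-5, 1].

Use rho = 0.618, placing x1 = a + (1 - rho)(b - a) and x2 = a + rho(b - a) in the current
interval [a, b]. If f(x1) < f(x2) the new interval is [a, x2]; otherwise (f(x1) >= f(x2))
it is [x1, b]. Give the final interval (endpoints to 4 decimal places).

Golden section search for min of f(x) = (x - -2)^2 on [-5, 1].
Each step: x1 = a + (1 - rho)(b - a), x2 = a + rho(b - a); if f(x1) < f(x2) keep [a, x2], otherwise keep [x1, b].
Step 1: [-5.0000, 1.0000], x1=-2.7080 (f=0.5013), x2=-1.2920 (f=0.5013); f(x1) = f(x2) (tie, not '<') => keep [-2.7080, 1.0000]
Step 2: [-2.7080, 1.0000], x1=-1.2915 (f=0.5019), x2=-0.4165 (f=2.5076); f(x1) < f(x2) => keep [-2.7080, -0.4165]
Step 3: [-2.7080, -0.4165], x1=-1.8326 (f=0.0280), x2=-1.2918 (f=0.5015); f(x1) < f(x2) => keep [-2.7080, -1.2918]
Final interval: [-2.7080, -1.2918]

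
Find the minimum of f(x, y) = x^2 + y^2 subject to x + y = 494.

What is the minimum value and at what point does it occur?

Substitute y = 494 - x into f(x,y) = x^2 + y^2:
g(x) = x^2 + (494 - x)^2 = 2x^2 - 988x + 244036
g'(x) = 4x - 988 = 0  =>  x = 247
y = 494 - 247 = 247
Minimum value = 247^2 + 247^2 = 122018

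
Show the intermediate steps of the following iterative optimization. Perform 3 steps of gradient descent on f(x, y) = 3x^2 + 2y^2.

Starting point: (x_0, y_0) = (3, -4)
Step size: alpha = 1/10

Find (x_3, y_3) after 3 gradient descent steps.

f(x,y) = 3x^2 + 2y^2
grad_x = 6x + 0y, grad_y = 4y + 0x
Step 1: grad = (18, -16), (6/5, -12/5)
Step 2: grad = (36/5, -48/5), (12/25, -36/25)
Step 3: grad = (72/25, -144/25), (24/125, -108/125)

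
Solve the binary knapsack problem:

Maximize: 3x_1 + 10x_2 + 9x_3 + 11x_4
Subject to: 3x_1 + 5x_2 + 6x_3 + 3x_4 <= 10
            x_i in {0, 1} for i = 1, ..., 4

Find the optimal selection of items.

Items: item 1 (v=3, w=3), item 2 (v=10, w=5), item 3 (v=9, w=6), item 4 (v=11, w=3)
Capacity: 10
Checking all 16 subsets (w = total weight, v = total value):
  {}: w = 0, v = 0
  {1}: w = 3, v = 3
  {2}: w = 5, v = 10
  {3}: w = 6, v = 9
  {4}: w = 3, v = 11
  {1, 2}: w = 8, v = 13
  {1, 3}: w = 9, v = 12
  {1, 4}: w = 6, v = 14
  {2, 3}: w = 11 > 10, infeasible
  {2, 4}: w = 8, v = 21
  {3, 4}: w = 9, v = 20
  {1, 2, 3}: w = 14 > 10, infeasible
  {1, 2, 4}: w = 11 > 10, infeasible
  {1, 3, 4}: w = 12 > 10, infeasible
  {2, 3, 4}: w = 14 > 10, infeasible
  {1, 2, 3, 4}: w = 17 > 10, infeasible
Best feasible subset: items [2, 4]
Total weight: 8 <= 10, total value: 21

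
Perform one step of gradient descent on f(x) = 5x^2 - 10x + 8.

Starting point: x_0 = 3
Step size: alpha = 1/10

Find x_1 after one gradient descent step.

f(x) = 5x^2 - 10x + 8
f'(x) = 10x - 10
f'(3) = 10*3 + (-10) = 20
x_1 = x_0 - alpha * f'(x_0) = 3 - 1/10 * 20 = 1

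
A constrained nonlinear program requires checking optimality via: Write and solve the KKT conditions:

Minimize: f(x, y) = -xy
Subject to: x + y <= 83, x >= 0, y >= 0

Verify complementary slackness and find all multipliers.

Problem: min -xy s.t. x + y <= 83 (multiplier lambda), x >= 0 (mu_x), y >= 0 (mu_y)
KKT stationarity: -y + lambda - mu_x = 0, -x + lambda - mu_y = 0, with lambda, mu_x, mu_y >= 0
Complementary slackness: lambda*(x + y - 83) = 0, mu_x*x = 0, mu_y*y = 0
If lambda = 0: y = -mu_x <= 0 and x = -mu_y <= 0 force x = y = 0 with f = 0; but x = y = 83/2 is feasible with f = -6889/4 < 0, so this is not the minimum. Hence lambda > 0 and x + y = 83.
Try x > 0, y > 0 (so mu_x = mu_y = 0): y = lambda, x = lambda => x = y = lambda
x + y = 83 => 2*lambda = 83 => lambda = 83/2
x* = y* = 83/2 > 0, consistent with mu_x = mu_y = 0.
(Any feasible point with x = 0 or y = 0 has f = 0 > -6889/4, so the minimum is not on those boundaries.)
min(-xy) = -6889/4 (i.e. max xy = 6889/4)
Multipliers: lambda = 83/2, mu_x = 0, mu_y = 0
Complementary slackness: lambda*(x + y - 83) = 83/2*(83/2 + 83/2 - 83) = 0, mu_x*x = 0*83/2 = 0, mu_y*y = 0*83/2 = 0. Satisfied.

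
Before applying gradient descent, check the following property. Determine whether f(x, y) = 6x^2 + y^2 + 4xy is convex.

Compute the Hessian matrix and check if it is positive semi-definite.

f(x,y) = 6x^2 + y^2 + 4xy
Hessian H = [[12, 4], [4, 2]]
trace(H) = 14, det(H) = 8
Eigenvalues: (14 +/- sqrt(164)) / 2 = 13.4, 0.5969
Since both eigenvalues > 0, f is convex.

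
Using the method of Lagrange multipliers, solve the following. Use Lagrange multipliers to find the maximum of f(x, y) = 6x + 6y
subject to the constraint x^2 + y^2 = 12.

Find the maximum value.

Set up Lagrange conditions: grad f = lambda * grad g
  6 = 2*lambda*x
  6 = 2*lambda*y
From these: x/y = 6/6, so x = 6t, y = 6t for some t.
Substitute into constraint: (6t)^2 + (6t)^2 = 12
  t^2 * 72 = 12
  t = sqrt(12/72)
Maximum = 6*x + 6*y = (6^2 + 6^2)*t = 72 * sqrt(12/72) = sqrt(864)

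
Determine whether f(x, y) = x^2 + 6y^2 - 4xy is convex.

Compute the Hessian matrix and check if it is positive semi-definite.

f(x,y) = x^2 + 6y^2 - 4xy
Hessian H = [[2, -4], [-4, 12]]
trace(H) = 14, det(H) = 8
Eigenvalues: (14 +/- sqrt(164)) / 2 = 13.4, 0.5969
Since both eigenvalues > 0, f is convex.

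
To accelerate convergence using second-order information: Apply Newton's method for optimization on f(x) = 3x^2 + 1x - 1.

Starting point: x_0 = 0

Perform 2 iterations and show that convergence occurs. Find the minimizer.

f(x) = 3x^2 + 1x - 1, f'(x) = 6x + (1), f''(x) = 6
Step 1: f'(0) = 1, x_1 = 0 - 1/6 = -1/6
Step 2: f'(-1/6) = 0, x_2 = -1/6 (converged)
Newton's method converges in 1 step for quadratics.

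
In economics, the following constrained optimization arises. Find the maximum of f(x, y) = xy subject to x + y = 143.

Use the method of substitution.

Substitute y = 143 - x into f(x,y) = xy:
g(x) = x(143 - x) = 143x - x^2
g'(x) = 143 - 2x = 0  =>  x = 143/2
y = 143 - 143/2 = 143/2
Maximum value = (143/2) * (143/2) = 20449/4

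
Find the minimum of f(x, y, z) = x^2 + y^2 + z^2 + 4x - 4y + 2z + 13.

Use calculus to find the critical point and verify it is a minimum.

f(x,y,z) = x^2 + y^2 + z^2 + 4x - 4y + 2z + 13
df/dx = 2x + (4) = 0 => x = -2
df/dy = 2y + (-4) = 0 => y = 2
df/dz = 2z + (2) = 0 => z = -1
f(-2,2,-1) = 1*(-2)^2 + 1*(2)^2 + 1*(-1)^2 + 4*(-2) + -4*(2) + 2*(-1) + 13 = 4
Hessian is diagonal with entries 2, 2, 2 > 0, confirmed minimum.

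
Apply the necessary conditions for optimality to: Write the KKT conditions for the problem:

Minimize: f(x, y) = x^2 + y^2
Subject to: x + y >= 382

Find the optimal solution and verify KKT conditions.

KKT conditions for min x^2 + y^2 s.t. x + y >= 382:
Stationarity: 2x = mu, 2y = mu
So x = y = mu/2.
Complementary slackness: mu*(x + y - 382) = 0
Primal feasibility: x + y >= 382; dual feasibility: mu >= 0
If mu = 0 then x = y = 0, but 0 + 0 < 382 is infeasible, so the constraint is active.
Constraint active: x + y = 2*(mu/2) = 382 => mu = 382
x = y = 191, f = 72962
Verify: stationarity 2*191 = 382 = mu; primal 191 + 191 = 382 >= 382; dual mu = 382 >= 0; complementary slackness 382*(382 - 382) = 0. All KKT conditions hold.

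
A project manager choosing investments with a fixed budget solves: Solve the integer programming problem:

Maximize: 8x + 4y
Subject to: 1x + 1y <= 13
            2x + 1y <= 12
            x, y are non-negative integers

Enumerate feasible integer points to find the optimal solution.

Constraint 1: 1x + 1y <= 13
Constraint 2: 2x + 1y <= 12
Feasible x range (need y >= 0): 0 <= x <= min(13/1, 12/2) => x in {0, ..., 6}.
Enumerate feasible integer points row by row (the coefficient of y is 4 > 0, so for each x the largest feasible y gives the best value):
  x = 0: y <= min((13 - 1*0)/1, (12 - 2*0)/1) => y in {0, ..., 12}; best 8*0 + 4*12 = 48
  x = 1: y <= min((13 - 1*1)/1, (12 - 2*1)/1) => y in {0, ..., 10}; best 8*1 + 4*10 = 48
  x = 2: y <= min((13 - 1*2)/1, (12 - 2*2)/1) => y in {0, ..., 8}; best 8*2 + 4*8 = 48
  x = 3: y <= min((13 - 1*3)/1, (12 - 2*3)/1) => y in {0, ..., 6}; best 8*3 + 4*6 = 48
  x = 4: y <= min((13 - 1*4)/1, (12 - 2*4)/1) => y in {0, ..., 4}; best 8*4 + 4*4 = 48
  x = 5: y <= min((13 - 1*5)/1, (12 - 2*5)/1) => y in {0, ..., 2}; best 8*5 + 4*2 = 48
  x = 6: y <= min((13 - 1*6)/1, (12 - 2*6)/1) => y in {0}; best 8*6 + 4*0 = 48
The maximum 8x + 4y = 48 is achieved at x = 0, y = 12.
(The same value 48 is also attained at (1, 10), (2, 8), (3, 6), (4, 4), (5, 2), (6, 0).)
Check: 1*0 + 1*12 = 12 <= 13 and 2*0 + 1*12 = 12 <= 12.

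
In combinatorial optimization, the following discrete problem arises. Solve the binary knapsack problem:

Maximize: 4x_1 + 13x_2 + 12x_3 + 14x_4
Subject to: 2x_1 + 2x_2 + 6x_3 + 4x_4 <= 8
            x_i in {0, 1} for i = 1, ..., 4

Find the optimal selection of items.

Items: item 1 (v=4, w=2), item 2 (v=13, w=2), item 3 (v=12, w=6), item 4 (v=14, w=4)
Capacity: 8
Checking all 16 subsets (w = total weight, v = total value):
  {}: w = 0, v = 0
  {1}: w = 2, v = 4
  {2}: w = 2, v = 13
  {3}: w = 6, v = 12
  {4}: w = 4, v = 14
  {1, 2}: w = 4, v = 17
  {1, 3}: w = 8, v = 16
  {1, 4}: w = 6, v = 18
  {2, 3}: w = 8, v = 25
  {2, 4}: w = 6, v = 27
  {3, 4}: w = 10 > 8, infeasible
  {1, 2, 3}: w = 10 > 8, infeasible
  {1, 2, 4}: w = 8, v = 31
  {1, 3, 4}: w = 12 > 8, infeasible
  {2, 3, 4}: w = 12 > 8, infeasible
  {1, 2, 3, 4}: w = 14 > 8, infeasible
Best feasible subset: items [1, 2, 4]
Total weight: 8 <= 8, total value: 31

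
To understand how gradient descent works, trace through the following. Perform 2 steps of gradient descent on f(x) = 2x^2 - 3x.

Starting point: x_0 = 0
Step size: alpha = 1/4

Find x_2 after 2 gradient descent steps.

f(x) = 2x^2 - 3x, f'(x) = 4x + (-3)
Step 1: f'(0) = -3, x_1 = 0 - 1/4 * -3 = 3/4
Step 2: f'(3/4) = 0, x_2 = 3/4 - 1/4 * 0 = 3/4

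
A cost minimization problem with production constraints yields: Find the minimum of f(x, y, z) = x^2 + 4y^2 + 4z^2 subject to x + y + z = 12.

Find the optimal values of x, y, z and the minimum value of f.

Using Lagrange multipliers on f = x^2 + 4y^2 + 4z^2 with constraint x + y + z = 12:
Conditions: 2*1*x = lambda, 2*4*y = lambda, 2*4*z = lambda
So x = lambda/2, y = lambda/8, z = lambda/8
Substituting into constraint: lambda * (3/4) = 12
lambda = 16
x = 8, y = 2, z = 2
Minimum value = 96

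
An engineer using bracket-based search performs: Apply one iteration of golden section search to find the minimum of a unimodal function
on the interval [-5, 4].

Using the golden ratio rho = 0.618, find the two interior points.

Golden section search on [-5, 4].
Golden ratio rho = 0.618 (approx).
Interior points:
  x_1 = -5 + (1-0.618)*9 = -1.5620
  x_2 = -5 + 0.618*9 = 0.5620
Compare f(x_1) and f(x_2) to determine which subinterval to keep.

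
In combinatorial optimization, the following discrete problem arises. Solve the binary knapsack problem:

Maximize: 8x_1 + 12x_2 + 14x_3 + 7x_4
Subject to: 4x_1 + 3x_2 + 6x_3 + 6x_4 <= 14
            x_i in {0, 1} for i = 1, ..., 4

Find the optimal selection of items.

Items: item 1 (v=8, w=4), item 2 (v=12, w=3), item 3 (v=14, w=6), item 4 (v=7, w=6)
Capacity: 14
Checking all 16 subsets (w = total weight, v = total value):
  {}: w = 0, v = 0
  {1}: w = 4, v = 8
  {2}: w = 3, v = 12
  {3}: w = 6, v = 14
  {4}: w = 6, v = 7
  {1, 2}: w = 7, v = 20
  {1, 3}: w = 10, v = 22
  {1, 4}: w = 10, v = 15
  {2, 3}: w = 9, v = 26
  {2, 4}: w = 9, v = 19
  {3, 4}: w = 12, v = 21
  {1, 2, 3}: w = 13, v = 34
  {1, 2, 4}: w = 13, v = 27
  {1, 3, 4}: w = 16 > 14, infeasible
  {2, 3, 4}: w = 15 > 14, infeasible
  {1, 2, 3, 4}: w = 19 > 14, infeasible
Best feasible subset: items [1, 2, 3]
Total weight: 13 <= 14, total value: 34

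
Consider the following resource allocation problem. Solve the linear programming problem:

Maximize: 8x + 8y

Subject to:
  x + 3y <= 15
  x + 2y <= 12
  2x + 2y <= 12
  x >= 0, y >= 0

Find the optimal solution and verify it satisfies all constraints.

Feasible vertices: (0, 0), (0, 5), (3/2, 9/2), (6, 0)
Objective 8x + 8y at each vertex:
  (0, 0): 0
  (0, 5): 40
  (3/2, 9/2): 48
  (6, 0): 48
Maximum is 48 at (3/2, 9/2).
Verify constraints at (x, y) = (3/2, 9/2):
  1*(3/2) + 3*(9/2) = 15 <= 15 (active)
  1*(3/2) + 2*(9/2) = 21/2 <= 12
  2*(3/2) + 2*(9/2) = 12 <= 12 (active)
  x = 3/2 >= 0, y = 9/2 >= 0. All constraints satisfied.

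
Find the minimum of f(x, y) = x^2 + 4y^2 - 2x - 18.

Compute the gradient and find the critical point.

f(x,y) = x^2 + 4y^2 - 2x - 18
df/dx = 2x + (-2) = 0  =>  x = 1
df/dy = 8y + (0) = 0  =>  y = 0
f(1, 0) = 1*(1)^2 + 4*(0)^2 + -2*(1) + -18 = -19
Hessian is diagonal with entries 2, 8 > 0, so this is a minimum.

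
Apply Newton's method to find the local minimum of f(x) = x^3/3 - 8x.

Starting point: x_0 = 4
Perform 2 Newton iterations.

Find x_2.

f(x) = x^3/3 - 8x
f'(x) = x^2 - 8, f''(x) = 2x
Newton update: x_{n+1} = x_n - (x_n^2 - 8)/(2*x_n)
Step 1: x_0 = 4, f'=8, f''=8, x_1 = 3
Step 2: x_1 = 3, f'=1, f''=6, x_2 = 17/6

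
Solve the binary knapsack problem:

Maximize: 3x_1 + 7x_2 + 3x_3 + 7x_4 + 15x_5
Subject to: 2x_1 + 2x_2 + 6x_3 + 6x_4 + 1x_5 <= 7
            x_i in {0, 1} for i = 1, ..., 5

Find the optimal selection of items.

Items: item 1 (v=3, w=2), item 2 (v=7, w=2), item 3 (v=3, w=6), item 4 (v=7, w=6), item 5 (v=15, w=1)
Capacity: 7
Checking all 32 subsets (w = total weight, v = total value):
  {}: w = 0, v = 0
  {1}: w = 2, v = 3
  {2}: w = 2, v = 7
  {3}: w = 6, v = 3
  {4}: w = 6, v = 7
  {5}: w = 1, v = 15
  {1, 2}: w = 4, v = 10
  {1, 3}: w = 8 > 7, infeasible
  {1, 4}: w = 8 > 7, infeasible
  {1, 5}: w = 3, v = 18
  {2, 3}: w = 8 > 7, infeasible
  {2, 4}: w = 8 > 7, infeasible
  {2, 5}: w = 3, v = 22
  {3, 4}: w = 12 > 7, infeasible
  {3, 5}: w = 7, v = 18
  {4, 5}: w = 7, v = 22
  {1, 2, 3}: w = 10 > 7, infeasible
  {1, 2, 4}: w = 10 > 7, infeasible
  {1, 2, 5}: w = 5, v = 25
  {1, 3, 4}: w = 14 > 7, infeasible
  {1, 3, 5}: w = 9 > 7, infeasible
  {1, 4, 5}: w = 9 > 7, infeasible
  {2, 3, 4}: w = 14 > 7, infeasible
  {2, 3, 5}: w = 9 > 7, infeasible
  {2, 4, 5}: w = 9 > 7, infeasible
  {3, 4, 5}: w = 13 > 7, infeasible
  {1, 2, 3, 4}: w = 16 > 7, infeasible
  {1, 2, 3, 5}: w = 11 > 7, infeasible
  {1, 2, 4, 5}: w = 11 > 7, infeasible
  {1, 3, 4, 5}: w = 15 > 7, infeasible
  {2, 3, 4, 5}: w = 15 > 7, infeasible
  {1, 2, 3, 4, 5}: w = 17 > 7, infeasible
Best feasible subset: items [1, 2, 5]
Total weight: 5 <= 7, total value: 25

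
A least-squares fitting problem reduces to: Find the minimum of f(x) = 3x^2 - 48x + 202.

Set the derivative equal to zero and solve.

f(x) = 3x^2 - 48x + 202
f'(x) = 6x + (-48) = 0
x = 48/6 = 8
f(8) = 10
Since f''(x) = 6 > 0, this is a minimum.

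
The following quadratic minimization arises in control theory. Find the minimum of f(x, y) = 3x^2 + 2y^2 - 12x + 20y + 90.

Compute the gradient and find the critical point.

f(x,y) = 3x^2 + 2y^2 - 12x + 20y + 90
df/dx = 6x + (-12) = 0  =>  x = 2
df/dy = 4y + (20) = 0  =>  y = -5
f(2, -5) = 3*(2)^2 + 2*(-5)^2 + -12*(2) + 20*(-5) + 90 = 28
Hessian is diagonal with entries 6, 4 > 0, so this is a minimum.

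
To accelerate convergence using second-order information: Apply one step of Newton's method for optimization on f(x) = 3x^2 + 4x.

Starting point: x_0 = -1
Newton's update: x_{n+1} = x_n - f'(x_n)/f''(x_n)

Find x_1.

f(x) = 3x^2 + 4x
f'(x) = 6x + (4), f''(x) = 6
Newton step: x_1 = x_0 - f'(x_0)/f''(x_0)
f'(-1) = -2
x_1 = -1 - -2/6 = -2/3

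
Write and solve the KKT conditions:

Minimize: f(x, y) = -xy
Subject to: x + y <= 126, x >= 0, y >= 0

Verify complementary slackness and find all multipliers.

Problem: min -xy s.t. x + y <= 126 (multiplier lambda), x >= 0 (mu_x), y >= 0 (mu_y)
KKT stationarity: -y + lambda - mu_x = 0, -x + lambda - mu_y = 0, with lambda, mu_x, mu_y >= 0
Complementary slackness: lambda*(x + y - 126) = 0, mu_x*x = 0, mu_y*y = 0
If lambda = 0: y = -mu_x <= 0 and x = -mu_y <= 0 force x = y = 0 with f = 0; but x = y = 63 is feasible with f = -3969 < 0, so this is not the minimum. Hence lambda > 0 and x + y = 126.
Try x > 0, y > 0 (so mu_x = mu_y = 0): y = lambda, x = lambda => x = y = lambda
x + y = 126 => 2*lambda = 126 => lambda = 63
x* = y* = 63 > 0, consistent with mu_x = mu_y = 0.
(Any feasible point with x = 0 or y = 0 has f = 0 > -3969, so the minimum is not on those boundaries.)
min(-xy) = -3969 (i.e. max xy = 3969)
Multipliers: lambda = 63, mu_x = 0, mu_y = 0
Complementary slackness: lambda*(x + y - 126) = 63*(63 + 63 - 126) = 0, mu_x*x = 0*63 = 0, mu_y*y = 0*63 = 0. Satisfied.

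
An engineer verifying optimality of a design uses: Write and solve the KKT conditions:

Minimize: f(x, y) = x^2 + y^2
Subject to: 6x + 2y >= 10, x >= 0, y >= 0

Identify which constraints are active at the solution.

KKT conditions for min x^2 + y^2 s.t. 6x + 2y >= 10, x >= 0, y >= 0:
Stationarity: 2x = mu*6 + mu_x, 2y = mu*2 + mu_y, with mu, mu_x, mu_y >= 0
Complementary slackness: mu*(6x + 2y - 10) = 0, mu_x*x = 0, mu_y*y = 0
(0, 0) is infeasible (6*0 + 2*0 < 10), so if mu = 0 stationarity would force x = mu_x/2 >= 0, y = mu_y/2 >= 0 with mu_x*x = mu_y*y = 0, i.e. x = y = 0: contradiction. Hence mu > 0 and 6x + 2y = 10 is active.
Try x > 0, y > 0 (so mu_x = mu_y = 0): x = 6*mu/2, y = 2*mu/2
Substitute: 6*(6*mu/2) + 2*(2*mu/2) = 10
  mu*40/2 = 10 => mu = 1/2
x* = 3/2 > 0, y* = 1/2 > 0, consistent with mu_x = mu_y = 0.
f is convex and the constraints are linear, so this KKT point is the global minimum.
f* = 5/2
Active constraints: 6x + 2y >= 10 (holds with equality, mu = 1/2 > 0); x >= 0 and y >= 0 are inactive (mu_x = mu_y = 0).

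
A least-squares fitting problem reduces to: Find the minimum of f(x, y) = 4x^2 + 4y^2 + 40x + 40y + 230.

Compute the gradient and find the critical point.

f(x,y) = 4x^2 + 4y^2 + 40x + 40y + 230
df/dx = 8x + (40) = 0  =>  x = -5
df/dy = 8y + (40) = 0  =>  y = -5
f(-5, -5) = 4*(-5)^2 + 4*(-5)^2 + 40*(-5) + 40*(-5) + 230 = 30
Hessian is diagonal with entries 8, 8 > 0, so this is a minimum.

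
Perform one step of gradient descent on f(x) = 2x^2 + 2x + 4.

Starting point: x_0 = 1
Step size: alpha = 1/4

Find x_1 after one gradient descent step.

f(x) = 2x^2 + 2x + 4
f'(x) = 4x + 2
f'(1) = 4*1 + (2) = 6
x_1 = x_0 - alpha * f'(x_0) = 1 - 1/4 * 6 = -1/2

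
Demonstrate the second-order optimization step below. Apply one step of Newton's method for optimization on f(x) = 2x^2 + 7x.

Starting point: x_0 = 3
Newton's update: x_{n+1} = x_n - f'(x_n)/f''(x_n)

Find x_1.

f(x) = 2x^2 + 7x
f'(x) = 4x + (7), f''(x) = 4
Newton step: x_1 = x_0 - f'(x_0)/f''(x_0)
f'(3) = 19
x_1 = 3 - 19/4 = -7/4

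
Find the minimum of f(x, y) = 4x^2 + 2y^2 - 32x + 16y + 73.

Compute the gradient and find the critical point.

f(x,y) = 4x^2 + 2y^2 - 32x + 16y + 73
df/dx = 8x + (-32) = 0  =>  x = 4
df/dy = 4y + (16) = 0  =>  y = -4
f(4, -4) = 4*(4)^2 + 2*(-4)^2 + -32*(4) + 16*(-4) + 73 = -23
Hessian is diagonal with entries 8, 4 > 0, so this is a minimum.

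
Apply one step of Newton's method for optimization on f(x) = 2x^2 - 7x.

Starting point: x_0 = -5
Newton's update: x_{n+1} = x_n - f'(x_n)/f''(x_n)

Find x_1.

f(x) = 2x^2 - 7x
f'(x) = 4x + (-7), f''(x) = 4
Newton step: x_1 = x_0 - f'(x_0)/f''(x_0)
f'(-5) = -27
x_1 = -5 - -27/4 = 7/4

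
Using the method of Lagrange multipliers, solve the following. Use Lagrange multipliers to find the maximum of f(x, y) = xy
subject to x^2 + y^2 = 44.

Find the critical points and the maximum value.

Lagrange conditions: y = 2*lambda*x and x = 2*lambda*y
If x = 0 then y = 0, violating the constraint, so x, y != 0.
Dividing: y/x = x/y => x^2 = y^2 => y = x or y = -x
Constraint: 2x^2 = 44 => x^2 = 22 => x = +/-sqrt(22)
Critical points: (sqrt(22), sqrt(22)), (-sqrt(22), -sqrt(22)), (sqrt(22), -sqrt(22)), (-sqrt(22), sqrt(22))
  y = x:  xy = x^2 = 22  at (sqrt(22), sqrt(22)) and (-sqrt(22), -sqrt(22))
  y = -x: xy = -x^2 = -22 at (sqrt(22), -sqrt(22)) and (-sqrt(22), sqrt(22))
Maximum xy = 22 at (sqrt(22), sqrt(22)) and (-sqrt(22), -sqrt(22))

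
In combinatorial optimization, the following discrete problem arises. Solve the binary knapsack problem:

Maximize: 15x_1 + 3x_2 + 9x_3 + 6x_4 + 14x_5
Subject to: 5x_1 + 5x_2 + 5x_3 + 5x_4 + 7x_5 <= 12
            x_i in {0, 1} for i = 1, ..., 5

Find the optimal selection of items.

Items: item 1 (v=15, w=5), item 2 (v=3, w=5), item 3 (v=9, w=5), item 4 (v=6, w=5), item 5 (v=14, w=7)
Capacity: 12
Checking all 32 subsets (w = total weight, v = total value):
  {}: w = 0, v = 0
  {1}: w = 5, v = 15
  {2}: w = 5, v = 3
  {3}: w = 5, v = 9
  {4}: w = 5, v = 6
  {5}: w = 7, v = 14
  {1, 2}: w = 10, v = 18
  {1, 3}: w = 10, v = 24
  {1, 4}: w = 10, v = 21
  {1, 5}: w = 12, v = 29
  {2, 3}: w = 10, v = 12
  {2, 4}: w = 10, v = 9
  {2, 5}: w = 12, v = 17
  {3, 4}: w = 10, v = 15
  {3, 5}: w = 12, v = 23
  {4, 5}: w = 12, v = 20
  {1, 2, 3}: w = 15 > 12, infeasible
  {1, 2, 4}: w = 15 > 12, infeasible
  {1, 2, 5}: w = 17 > 12, infeasible
  {1, 3, 4}: w = 15 > 12, infeasible
  {1, 3, 5}: w = 17 > 12, infeasible
  {1, 4, 5}: w = 17 > 12, infeasible
  {2, 3, 4}: w = 15 > 12, infeasible
  {2, 3, 5}: w = 17 > 12, infeasible
  {2, 4, 5}: w = 17 > 12, infeasible
  {3, 4, 5}: w = 17 > 12, infeasible
  {1, 2, 3, 4}: w = 20 > 12, infeasible
  {1, 2, 3, 5}: w = 22 > 12, infeasible
  {1, 2, 4, 5}: w = 22 > 12, infeasible
  {1, 3, 4, 5}: w = 22 > 12, infeasible
  {2, 3, 4, 5}: w = 22 > 12, infeasible
  {1, 2, 3, 4, 5}: w = 27 > 12, infeasible
Best feasible subset: items [1, 5]
Total weight: 12 <= 12, total value: 29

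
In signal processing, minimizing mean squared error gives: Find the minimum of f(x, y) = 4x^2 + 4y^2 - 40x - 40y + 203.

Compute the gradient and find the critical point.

f(x,y) = 4x^2 + 4y^2 - 40x - 40y + 203
df/dx = 8x + (-40) = 0  =>  x = 5
df/dy = 8y + (-40) = 0  =>  y = 5
f(5, 5) = 4*(5)^2 + 4*(5)^2 + -40*(5) + -40*(5) + 203 = 3
Hessian is diagonal with entries 8, 8 > 0, so this is a minimum.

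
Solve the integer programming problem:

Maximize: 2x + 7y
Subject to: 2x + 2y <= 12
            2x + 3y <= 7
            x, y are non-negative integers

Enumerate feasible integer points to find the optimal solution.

Constraint 1: 2x + 2y <= 12
Constraint 2: 2x + 3y <= 7
Feasible x range (need y >= 0): 0 <= x <= min(12/2, 7/2) => x in {0, ..., 3}.
Enumerate feasible integer points row by row (the coefficient of y is 7 > 0, so for each x the largest feasible y gives the best value):
  x = 0: y <= min((12 - 2*0)/2, (7 - 2*0)/3) => y in {0, ..., 2}; best 2*0 + 7*2 = 14
  x = 1: y <= min((12 - 2*1)/2, (7 - 2*1)/3) => y in {0, ..., 1}; best 2*1 + 7*1 = 9
  x = 2: y <= min((12 - 2*2)/2, (7 - 2*2)/3) => y in {0, ..., 1}; best 2*2 + 7*1 = 11
  x = 3: y <= min((12 - 2*3)/2, (7 - 2*3)/3) => y in {0}; best 2*3 + 7*0 = 6
The maximum 2x + 7y = 14 is achieved at x = 0, y = 2.
Check: 2*0 + 2*2 = 4 <= 12 and 2*0 + 3*2 = 6 <= 7.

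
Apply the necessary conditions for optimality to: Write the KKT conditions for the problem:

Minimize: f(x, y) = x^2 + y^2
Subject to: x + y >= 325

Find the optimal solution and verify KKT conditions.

KKT conditions for min x^2 + y^2 s.t. x + y >= 325:
Stationarity: 2x = mu, 2y = mu
So x = y = mu/2.
Complementary slackness: mu*(x + y - 325) = 0
Primal feasibility: x + y >= 325; dual feasibility: mu >= 0
If mu = 0 then x = y = 0, but 0 + 0 < 325 is infeasible, so the constraint is active.
Constraint active: x + y = 2*(mu/2) = 325 => mu = 325
x = y = 325/2, f = 105625/2
Verify: stationarity 2*(325/2) = 325 = mu; primal 325/2 + 325/2 = 325 >= 325; dual mu = 325 >= 0; complementary slackness 325*(325 - 325) = 0. All KKT conditions hold.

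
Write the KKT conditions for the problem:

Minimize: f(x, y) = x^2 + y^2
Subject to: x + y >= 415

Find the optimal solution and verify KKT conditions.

KKT conditions for min x^2 + y^2 s.t. x + y >= 415:
Stationarity: 2x = mu, 2y = mu
So x = y = mu/2.
Complementary slackness: mu*(x + y - 415) = 0
Primal feasibility: x + y >= 415; dual feasibility: mu >= 0
If mu = 0 then x = y = 0, but 0 + 0 < 415 is infeasible, so the constraint is active.
Constraint active: x + y = 2*(mu/2) = 415 => mu = 415
x = y = 415/2, f = 172225/2
Verify: stationarity 2*(415/2) = 415 = mu; primal 415/2 + 415/2 = 415 >= 415; dual mu = 415 >= 0; complementary slackness 415*(415 - 415) = 0. All KKT conditions hold.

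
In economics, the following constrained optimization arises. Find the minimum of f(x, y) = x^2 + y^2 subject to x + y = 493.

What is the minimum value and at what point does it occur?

Substitute y = 493 - x into f(x,y) = x^2 + y^2:
g(x) = x^2 + (493 - x)^2 = 2x^2 - 986x + 243049
g'(x) = 4x - 986 = 0  =>  x = 493/2
y = 493 - 493/2 = 493/2
Minimum value = (493/2)^2 + (493/2)^2 = 243049/2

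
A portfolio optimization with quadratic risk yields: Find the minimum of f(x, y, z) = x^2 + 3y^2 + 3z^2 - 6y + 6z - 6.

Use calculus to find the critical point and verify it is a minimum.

f(x,y,z) = x^2 + 3y^2 + 3z^2 - 6y + 6z - 6
df/dx = 2x + (0) = 0 => x = 0
df/dy = 6y + (-6) = 0 => y = 1
df/dz = 6z + (6) = 0 => z = -1
f(0,1,-1) = 1*(0)^2 + 3*(1)^2 + 3*(-1)^2 + -6*(1) + 6*(-1) + -6 = -12
Hessian is diagonal with entries 2, 6, 6 > 0, confirmed minimum.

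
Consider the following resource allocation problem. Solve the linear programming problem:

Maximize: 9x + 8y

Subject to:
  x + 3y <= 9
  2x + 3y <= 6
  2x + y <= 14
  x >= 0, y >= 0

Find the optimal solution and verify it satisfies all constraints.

Feasible vertices: (0, 0), (0, 2), (3, 0)
Objective 9x + 8y at each vertex:
  (0, 0): 0
  (0, 2): 16
  (3, 0): 27
Maximum is 27 at (3, 0).
Verify constraints at (x, y) = (3, 0):
  1*3 + 3*0 = 3 <= 9
  2*3 + 3*0 = 6 <= 6 (active)
  2*3 + 1*0 = 6 <= 14
  x = 3 >= 0, y = 0 >= 0. All constraints satisfied.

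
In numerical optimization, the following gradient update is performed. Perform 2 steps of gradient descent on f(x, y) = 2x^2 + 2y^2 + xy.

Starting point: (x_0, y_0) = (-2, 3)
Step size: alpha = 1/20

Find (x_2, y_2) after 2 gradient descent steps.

f(x,y) = 2x^2 + 2y^2 + xy
grad_x = 4x + 1y, grad_y = 4y + 1x
Step 1: grad = (-5, 10), (-7/4, 5/2)
Step 2: grad = (-9/2, 33/4), (-61/40, 167/80)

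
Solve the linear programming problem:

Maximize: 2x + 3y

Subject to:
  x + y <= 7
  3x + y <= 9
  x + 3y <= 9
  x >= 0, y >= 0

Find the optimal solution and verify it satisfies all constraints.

Feasible vertices: (0, 0), (0, 3), (9/4, 9/4), (3, 0)
Objective 2x + 3y at each vertex:
  (0, 0): 0
  (0, 3): 9
  (9/4, 9/4): 45/4
  (3, 0): 6
Maximum is 45/4 at (9/4, 9/4).
Verify constraints at (x, y) = (9/4, 9/4):
  1*(9/4) + 1*(9/4) = 9/2 <= 7
  3*(9/4) + 1*(9/4) = 9 <= 9 (active)
  1*(9/4) + 3*(9/4) = 9 <= 9 (active)
  x = 9/4 >= 0, y = 9/4 >= 0. All constraints satisfied.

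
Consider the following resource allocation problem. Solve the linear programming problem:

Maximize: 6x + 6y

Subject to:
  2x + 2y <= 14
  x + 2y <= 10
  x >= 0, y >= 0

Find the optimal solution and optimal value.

Feasible vertices: (0, 0), (0, 5), (4, 3), (7, 0)
Objective 6x + 6y at each:
  (0, 0): 0
  (0, 5): 30
  (4, 3): 42
  (7, 0): 42
Maximum is 42 at (4, 3).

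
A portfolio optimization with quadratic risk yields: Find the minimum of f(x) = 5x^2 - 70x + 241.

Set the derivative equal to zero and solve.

f(x) = 5x^2 - 70x + 241
f'(x) = 10x + (-70) = 0
x = 70/10 = 7
f(7) = -4
Since f''(x) = 10 > 0, this is a minimum.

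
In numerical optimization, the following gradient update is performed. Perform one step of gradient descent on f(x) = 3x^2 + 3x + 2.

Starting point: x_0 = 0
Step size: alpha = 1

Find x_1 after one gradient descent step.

f(x) = 3x^2 + 3x + 2
f'(x) = 6x + 3
f'(0) = 6*0 + (3) = 3
x_1 = x_0 - alpha * f'(x_0) = 0 - 1 * 3 = -3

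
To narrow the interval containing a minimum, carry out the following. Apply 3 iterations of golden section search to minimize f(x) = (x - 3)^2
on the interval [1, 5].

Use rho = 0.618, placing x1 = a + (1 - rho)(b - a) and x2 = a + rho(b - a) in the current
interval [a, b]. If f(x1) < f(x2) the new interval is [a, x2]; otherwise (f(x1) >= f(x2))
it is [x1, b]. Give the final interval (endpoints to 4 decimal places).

Golden section search for min of f(x) = (x - 3)^2 on [1, 5].
Each step: x1 = a + (1 - rho)(b - a), x2 = a + rho(b - a); if f(x1) < f(x2) keep [a, x2], otherwise keep [x1, b].
Step 1: [1.0000, 5.0000], x1=2.5280 (f=0.2228), x2=3.4720 (f=0.2228); f(x1) = f(x2) (tie, not '<') => keep [2.5280, 5.0000]
Step 2: [2.5280, 5.0000], x1=3.4723 (f=0.2231), x2=4.0557 (f=1.1145); f(x1) < f(x2) => keep [2.5280, 4.0557]
Step 3: [2.5280, 4.0557], x1=3.1116 (f=0.0125), x2=3.4721 (f=0.2229); f(x1) < f(x2) => keep [2.5280, 3.4721]
Final interval: [2.5280, 3.4721]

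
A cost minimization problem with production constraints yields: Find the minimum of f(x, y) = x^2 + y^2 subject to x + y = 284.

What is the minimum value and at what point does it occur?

Substitute y = 284 - x into f(x,y) = x^2 + y^2:
g(x) = x^2 + (284 - x)^2 = 2x^2 - 568x + 80656
g'(x) = 4x - 568 = 0  =>  x = 142
y = 284 - 142 = 142
Minimum value = 142^2 + 142^2 = 40328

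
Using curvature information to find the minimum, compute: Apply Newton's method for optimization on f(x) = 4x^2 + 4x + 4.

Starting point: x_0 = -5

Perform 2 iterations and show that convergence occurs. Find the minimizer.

f(x) = 4x^2 + 4x + 4, f'(x) = 8x + (4), f''(x) = 8
Step 1: f'(-5) = -36, x_1 = -5 - -36/8 = -1/2
Step 2: f'(-1/2) = 0, x_2 = -1/2 (converged)
Newton's method converges in 1 step for quadratics.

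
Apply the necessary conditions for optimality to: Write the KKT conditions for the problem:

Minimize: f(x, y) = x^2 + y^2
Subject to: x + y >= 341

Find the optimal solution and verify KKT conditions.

KKT conditions for min x^2 + y^2 s.t. x + y >= 341:
Stationarity: 2x = mu, 2y = mu
So x = y = mu/2.
Complementary slackness: mu*(x + y - 341) = 0
Primal feasibility: x + y >= 341; dual feasibility: mu >= 0
If mu = 0 then x = y = 0, but 0 + 0 < 341 is infeasible, so the constraint is active.
Constraint active: x + y = 2*(mu/2) = 341 => mu = 341
x = y = 341/2, f = 116281/2
Verify: stationarity 2*(341/2) = 341 = mu; primal 341/2 + 341/2 = 341 >= 341; dual mu = 341 >= 0; complementary slackness 341*(341 - 341) = 0. All KKT conditions hold.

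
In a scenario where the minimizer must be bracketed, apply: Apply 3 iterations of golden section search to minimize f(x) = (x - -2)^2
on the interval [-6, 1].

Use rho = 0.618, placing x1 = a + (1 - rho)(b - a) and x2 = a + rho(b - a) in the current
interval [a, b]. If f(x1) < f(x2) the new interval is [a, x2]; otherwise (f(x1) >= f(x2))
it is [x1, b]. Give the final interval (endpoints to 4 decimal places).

Golden section search for min of f(x) = (x - -2)^2 on [-6, 1].
Each step: x1 = a + (1 - rho)(b - a), x2 = a + rho(b - a); if f(x1) < f(x2) keep [a, x2], otherwise keep [x1, b].
Step 1: [-6.0000, 1.0000], x1=-3.3260 (f=1.7583), x2=-1.6740 (f=0.1063); f(x1) > f(x2) => keep [-3.3260, 1.0000]
Step 2: [-3.3260, 1.0000], x1=-1.6735 (f=0.1066), x2=-0.6525 (f=1.8157); f(x1) < f(x2) => keep [-3.3260, -0.6525]
Step 3: [-3.3260, -0.6525], x1=-2.3047 (f=0.0929), x2=-1.6738 (f=0.1064); f(x1) < f(x2) => keep [-3.3260, -1.6738]
Final interval: [-3.3260, -1.6738]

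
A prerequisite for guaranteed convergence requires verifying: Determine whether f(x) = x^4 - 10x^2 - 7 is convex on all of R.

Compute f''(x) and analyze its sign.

f(x) = x^4 - 10x^2 - 7
f'(x) = 4x^3 + -20x
f''(x) = 12x^2 + -20
f''(0) = -20 < 0, so not convex near x = 0
Therefore, f is not globally convex on R.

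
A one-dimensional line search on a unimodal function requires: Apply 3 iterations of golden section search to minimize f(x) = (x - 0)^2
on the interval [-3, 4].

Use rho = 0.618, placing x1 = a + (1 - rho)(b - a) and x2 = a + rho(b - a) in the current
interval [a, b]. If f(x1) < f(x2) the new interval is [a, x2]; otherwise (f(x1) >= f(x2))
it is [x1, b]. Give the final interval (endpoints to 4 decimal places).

Golden section search for min of f(x) = (x - 0)^2 on [-3, 4].
Each step: x1 = a + (1 - rho)(b - a), x2 = a + rho(b - a); if f(x1) < f(x2) keep [a, x2], otherwise keep [x1, b].
Step 1: [-3.0000, 4.0000], x1=-0.3260 (f=0.1063), x2=1.3260 (f=1.7583); f(x1) < f(x2) => keep [-3.0000, 1.3260]
Step 2: [-3.0000, 1.3260], x1=-1.3475 (f=1.8157), x2=-0.3265 (f=0.1066); f(x1) > f(x2) => keep [-1.3475, 1.3260]
Step 3: [-1.3475, 1.3260], x1=-0.3262 (f=0.1064), x2=0.3047 (f=0.0929); f(x1) > f(x2) => keep [-0.3262, 1.3260]
Final interval: [-0.3262, 1.3260]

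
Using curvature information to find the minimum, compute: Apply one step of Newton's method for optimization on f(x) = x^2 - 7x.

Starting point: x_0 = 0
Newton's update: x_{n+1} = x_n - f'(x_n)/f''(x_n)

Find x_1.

f(x) = x^2 - 7x
f'(x) = 2x + (-7), f''(x) = 2
Newton step: x_1 = x_0 - f'(x_0)/f''(x_0)
f'(0) = -7
x_1 = 0 - -7/2 = 7/2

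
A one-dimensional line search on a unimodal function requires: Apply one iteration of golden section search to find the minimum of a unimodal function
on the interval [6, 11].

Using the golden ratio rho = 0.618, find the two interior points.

Golden section search on [6, 11].
Golden ratio rho = 0.618 (approx).
Interior points:
  x_1 = 6 + (1-0.618)*5 = 7.9100
  x_2 = 6 + 0.618*5 = 9.0900
Compare f(x_1) and f(x_2) to determine which subinterval to keep.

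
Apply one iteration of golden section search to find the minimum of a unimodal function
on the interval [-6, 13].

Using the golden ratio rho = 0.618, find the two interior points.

Golden section search on [-6, 13].
Golden ratio rho = 0.618 (approx).
Interior points:
  x_1 = -6 + (1-0.618)*19 = 1.2580
  x_2 = -6 + 0.618*19 = 5.7420
Compare f(x_1) and f(x_2) to determine which subinterval to keep.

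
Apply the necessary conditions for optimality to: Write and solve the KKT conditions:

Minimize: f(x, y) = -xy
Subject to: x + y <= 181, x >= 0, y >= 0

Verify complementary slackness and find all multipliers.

Problem: min -xy s.t. x + y <= 181 (multiplier lambda), x >= 0 (mu_x), y >= 0 (mu_y)
KKT stationarity: -y + lambda - mu_x = 0, -x + lambda - mu_y = 0, with lambda, mu_x, mu_y >= 0
Complementary slackness: lambda*(x + y - 181) = 0, mu_x*x = 0, mu_y*y = 0
If lambda = 0: y = -mu_x <= 0 and x = -mu_y <= 0 force x = y = 0 with f = 0; but x = y = 181/2 is feasible with f = -32761/4 < 0, so this is not the minimum. Hence lambda > 0 and x + y = 181.
Try x > 0, y > 0 (so mu_x = mu_y = 0): y = lambda, x = lambda => x = y = lambda
x + y = 181 => 2*lambda = 181 => lambda = 181/2
x* = y* = 181/2 > 0, consistent with mu_x = mu_y = 0.
(Any feasible point with x = 0 or y = 0 has f = 0 > -32761/4, so the minimum is not on those boundaries.)
min(-xy) = -32761/4 (i.e. max xy = 32761/4)
Multipliers: lambda = 181/2, mu_x = 0, mu_y = 0
Complementary slackness: lambda*(x + y - 181) = 181/2*(181/2 + 181/2 - 181) = 0, mu_x*x = 0*181/2 = 0, mu_y*y = 0*181/2 = 0. Satisfied.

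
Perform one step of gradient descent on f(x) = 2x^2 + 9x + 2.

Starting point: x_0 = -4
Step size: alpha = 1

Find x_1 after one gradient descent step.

f(x) = 2x^2 + 9x + 2
f'(x) = 4x + 9
f'(-4) = 4*-4 + (9) = -7
x_1 = x_0 - alpha * f'(x_0) = -4 - 1 * -7 = 3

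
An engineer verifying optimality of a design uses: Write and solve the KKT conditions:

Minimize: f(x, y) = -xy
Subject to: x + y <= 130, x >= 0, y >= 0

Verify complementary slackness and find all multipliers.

Problem: min -xy s.t. x + y <= 130 (multiplier lambda), x >= 0 (mu_x), y >= 0 (mu_y)
KKT stationarity: -y + lambda - mu_x = 0, -x + lambda - mu_y = 0, with lambda, mu_x, mu_y >= 0
Complementary slackness: lambda*(x + y - 130) = 0, mu_x*x = 0, mu_y*y = 0
If lambda = 0: y = -mu_x <= 0 and x = -mu_y <= 0 force x = y = 0 with f = 0; but x = y = 65 is feasible with f = -4225 < 0, so this is not the minimum. Hence lambda > 0 and x + y = 130.
Try x > 0, y > 0 (so mu_x = mu_y = 0): y = lambda, x = lambda => x = y = lambda
x + y = 130 => 2*lambda = 130 => lambda = 65
x* = y* = 65 > 0, consistent with mu_x = mu_y = 0.
(Any feasible point with x = 0 or y = 0 has f = 0 > -4225, so the minimum is not on those boundaries.)
min(-xy) = -4225 (i.e. max xy = 4225)
Multipliers: lambda = 65, mu_x = 0, mu_y = 0
Complementary slackness: lambda*(x + y - 130) = 65*(65 + 65 - 130) = 0, mu_x*x = 0*65 = 0, mu_y*y = 0*65 = 0. Satisfied.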